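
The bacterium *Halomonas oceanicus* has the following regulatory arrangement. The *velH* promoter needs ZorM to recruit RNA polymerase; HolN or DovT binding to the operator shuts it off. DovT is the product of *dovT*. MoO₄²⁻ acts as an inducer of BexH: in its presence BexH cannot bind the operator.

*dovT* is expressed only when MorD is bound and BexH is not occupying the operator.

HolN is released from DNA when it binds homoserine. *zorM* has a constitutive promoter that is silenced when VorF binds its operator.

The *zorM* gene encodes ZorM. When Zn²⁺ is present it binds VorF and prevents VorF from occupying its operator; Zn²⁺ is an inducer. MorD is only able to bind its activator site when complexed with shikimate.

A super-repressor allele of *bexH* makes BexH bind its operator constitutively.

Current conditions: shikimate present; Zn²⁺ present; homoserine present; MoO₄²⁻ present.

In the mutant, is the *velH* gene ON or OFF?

Homoserine is present, so HolN is inactive.
BexH is constitutively active in this strain.
Shikimate is present, so MorD is active.
With repressor BexH bound, *dovT* is not transcribed.
So DovT is not produced.
Zn²⁺ is present, so VorF is inactive.
With no repressor bound, *zorM* is transcribed.
So ZorM is produced and active.
No repressor is bound and ZorM is active, so *velH* is transcribed.

ON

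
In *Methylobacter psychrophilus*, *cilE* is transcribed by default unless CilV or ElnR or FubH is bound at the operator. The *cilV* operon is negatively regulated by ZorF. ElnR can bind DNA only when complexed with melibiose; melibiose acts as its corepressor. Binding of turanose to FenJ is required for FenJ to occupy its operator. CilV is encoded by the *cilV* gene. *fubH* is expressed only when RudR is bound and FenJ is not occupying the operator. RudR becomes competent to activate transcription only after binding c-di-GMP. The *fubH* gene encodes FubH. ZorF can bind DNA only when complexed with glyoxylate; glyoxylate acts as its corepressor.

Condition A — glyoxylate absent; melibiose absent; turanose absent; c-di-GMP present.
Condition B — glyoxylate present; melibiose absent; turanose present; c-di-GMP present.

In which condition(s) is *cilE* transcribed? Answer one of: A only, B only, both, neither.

B only

Condition A:
Glyoxylate is absent, so ZorF is inactive.
With no repressor bound, *cilV* is transcribed.
So CilV is produced and active.
Melibiose is absent, so ElnR is inactive.
Turanose is absent, so FenJ is inactive.
c-di-GMP is present, so RudR is active.
No repressor is bound and RudR is active, so *fubH* is transcribed.
So FubH is produced and active.
With repressor CilV bound, *cilE* is not transcribed.
→ *cilE* is OFF in A.
Condition B:
Glyoxylate is present, so ZorF is active.
With repressor ZorF bound, *cilV* is not transcribed.
So CilV is not produced.
Melibiose is absent, so ElnR is inactive.
Turanose is present, so FenJ is active.
c-di-GMP is present, so RudR is active.
With repressor FenJ bound, *fubH* is not transcribed.
So FubH is not produced.
With no repressor bound, *cilE* is transcribed.
→ *cilE* is ON in B.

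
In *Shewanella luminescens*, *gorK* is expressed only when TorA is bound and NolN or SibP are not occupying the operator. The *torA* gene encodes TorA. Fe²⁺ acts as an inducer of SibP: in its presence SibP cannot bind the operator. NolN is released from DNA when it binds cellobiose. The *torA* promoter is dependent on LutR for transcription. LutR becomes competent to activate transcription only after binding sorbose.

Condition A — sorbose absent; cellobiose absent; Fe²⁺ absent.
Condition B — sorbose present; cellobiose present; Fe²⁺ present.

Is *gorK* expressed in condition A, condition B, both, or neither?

Condition A:
Sorbose is absent, so LutR is inactive.
Required activator LutR is absent, so *torA* is not transcribed.
So TorA is not produced.
Cellobiose is absent, so NolN is active.
Fe²⁺ is absent, so SibP is active.
With repressor NolN bound, *gorK* is not transcribed.
→ *gorK* is OFF in A.
Condition B:
Sorbose is present, so LutR is active.
No repressor is bound and LutR is active, so *torA* is transcribed.
So TorA is produced and active.
Cellobiose is present, so NolN is inactive.
Fe²⁺ is present, so SibP is inactive.
No repressor is bound and TorA is active, so *gorK* is transcribed.
→ *gorK* is ON in B.

B only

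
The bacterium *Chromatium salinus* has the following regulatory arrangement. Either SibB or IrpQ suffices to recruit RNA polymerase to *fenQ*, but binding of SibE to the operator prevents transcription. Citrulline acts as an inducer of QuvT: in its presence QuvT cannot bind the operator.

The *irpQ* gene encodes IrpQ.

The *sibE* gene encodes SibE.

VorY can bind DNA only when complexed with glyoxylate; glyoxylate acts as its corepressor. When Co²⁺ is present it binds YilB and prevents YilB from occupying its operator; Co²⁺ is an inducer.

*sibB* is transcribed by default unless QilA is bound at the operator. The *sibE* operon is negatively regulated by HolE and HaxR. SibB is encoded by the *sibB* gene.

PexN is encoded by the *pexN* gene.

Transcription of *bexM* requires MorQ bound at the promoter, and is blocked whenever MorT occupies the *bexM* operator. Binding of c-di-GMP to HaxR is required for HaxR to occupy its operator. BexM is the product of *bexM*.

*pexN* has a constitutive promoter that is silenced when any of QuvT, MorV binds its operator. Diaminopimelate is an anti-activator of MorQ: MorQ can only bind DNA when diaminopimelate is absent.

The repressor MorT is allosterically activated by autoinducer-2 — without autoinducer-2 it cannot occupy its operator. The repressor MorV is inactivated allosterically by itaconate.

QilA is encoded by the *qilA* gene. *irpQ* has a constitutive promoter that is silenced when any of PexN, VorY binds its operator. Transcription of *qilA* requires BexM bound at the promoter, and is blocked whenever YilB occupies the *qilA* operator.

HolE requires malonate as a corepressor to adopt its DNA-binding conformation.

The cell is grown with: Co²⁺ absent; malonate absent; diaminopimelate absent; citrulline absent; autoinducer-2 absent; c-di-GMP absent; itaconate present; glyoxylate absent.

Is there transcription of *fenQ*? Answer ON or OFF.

OFF

Autoinducer-2 is absent, so MorT is inactive.
Diaminopimelate is absent, so MorQ is active.
No repressor is bound and MorQ is active, so *bexM* is transcribed.
So BexM is produced and active.
Co²⁺ is absent, so YilB is active.
With repressor YilB bound, *qilA* is not transcribed.
So QilA is not produced.
With no repressor bound, *sibB* is transcribed.
So SibB is produced and active.
Citrulline is absent, so QuvT is active.
Itaconate is present, so MorV is inactive.
With repressor QuvT bound, *pexN* is not transcribed.
So PexN is not produced.
Glyoxylate is absent, so VorY is inactive.
With no repressor bound, *irpQ* is transcribed.
So IrpQ is produced and active.
Malonate is absent, so HolE is inactive.
c-di-GMP is absent, so HaxR is inactive.
With no repressor bound, *sibE* is transcribed.
So SibE is produced and active.
With repressor SibE bound, *fenQ* is not transcribed.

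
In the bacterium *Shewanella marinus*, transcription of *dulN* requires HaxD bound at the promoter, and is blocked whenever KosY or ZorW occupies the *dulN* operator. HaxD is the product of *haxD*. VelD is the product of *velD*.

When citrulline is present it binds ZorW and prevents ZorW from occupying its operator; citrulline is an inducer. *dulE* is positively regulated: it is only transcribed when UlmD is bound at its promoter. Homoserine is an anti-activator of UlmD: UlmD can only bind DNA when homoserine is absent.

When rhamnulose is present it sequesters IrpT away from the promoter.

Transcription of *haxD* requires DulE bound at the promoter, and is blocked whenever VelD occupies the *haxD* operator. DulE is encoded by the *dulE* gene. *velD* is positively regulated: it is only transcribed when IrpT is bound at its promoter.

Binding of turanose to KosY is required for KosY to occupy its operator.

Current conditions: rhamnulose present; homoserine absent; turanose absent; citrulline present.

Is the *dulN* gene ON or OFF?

Turanose is absent, so KosY is inactive.
Homoserine is absent, so UlmD is active.
No repressor is bound and UlmD is active, so *dulE* is transcribed.
So DulE is produced and active.
Rhamnulose is present, so IrpT is inactive.
Required activator IrpT is absent, so *velD* is not transcribed.
So VelD is not produced.
No repressor is bound and DulE is active, so *haxD* is transcribed.
So HaxD is produced and active.
Citrulline is present, so ZorW is inactive.
No repressor is bound and HaxD is active, so *dulN* is transcribed.

ON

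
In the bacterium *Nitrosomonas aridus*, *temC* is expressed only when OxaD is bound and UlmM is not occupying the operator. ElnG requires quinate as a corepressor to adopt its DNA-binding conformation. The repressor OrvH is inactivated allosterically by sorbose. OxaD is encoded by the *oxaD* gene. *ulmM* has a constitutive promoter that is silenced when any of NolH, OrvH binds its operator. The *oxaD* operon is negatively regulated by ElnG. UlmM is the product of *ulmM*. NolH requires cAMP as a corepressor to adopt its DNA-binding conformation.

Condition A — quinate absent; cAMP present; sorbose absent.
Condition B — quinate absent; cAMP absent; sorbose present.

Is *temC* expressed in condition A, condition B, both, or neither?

A only

Condition A:
Quinate is absent, so ElnG is inactive.
With no repressor bound, *oxaD* is transcribed.
So OxaD is produced and active.
cAMP is present, so NolH is active.
Sorbose is absent, so OrvH is active.
With repressor NolH bound, *ulmM* is not transcribed.
So UlmM is not produced.
No repressor is bound and OxaD is active, so *temC* is transcribed.
→ *temC* is ON in A.
Condition B:
Quinate is absent, so ElnG is inactive.
With no repressor bound, *oxaD* is transcribed.
So OxaD is produced and active.
cAMP is absent, so NolH is inactive.
Sorbose is present, so OrvH is inactive.
With no repressor bound, *ulmM* is transcribed.
So UlmM is produced and active.
With repressor UlmM bound, *temC* is not transcribed.
→ *temC* is OFF in B.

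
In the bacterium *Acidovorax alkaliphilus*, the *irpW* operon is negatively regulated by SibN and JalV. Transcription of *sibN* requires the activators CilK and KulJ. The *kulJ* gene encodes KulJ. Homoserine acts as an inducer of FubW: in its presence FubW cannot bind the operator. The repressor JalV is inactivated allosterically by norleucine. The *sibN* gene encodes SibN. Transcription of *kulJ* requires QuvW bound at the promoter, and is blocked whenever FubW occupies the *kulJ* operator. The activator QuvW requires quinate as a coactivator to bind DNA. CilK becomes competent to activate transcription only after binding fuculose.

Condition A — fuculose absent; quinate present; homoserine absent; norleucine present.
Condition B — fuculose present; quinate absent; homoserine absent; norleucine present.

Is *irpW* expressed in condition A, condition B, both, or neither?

Condition A:
Fuculose is absent, so CilK is inactive.
Quinate is present, so QuvW is active.
Homoserine is absent, so FubW is active.
With repressor FubW bound, *kulJ* is not transcribed.
So KulJ is not produced.
Required activator CilK is absent, so *sibN* is not transcribed.
So SibN is not produced.
Norleucine is present, so JalV is inactive.
With no repressor bound, *irpW* is transcribed.
→ *irpW* is ON in A.
Condition B:
Fuculose is present, so CilK is active.
Quinate is absent, so QuvW is inactive.
Homoserine is absent, so FubW is active.
With repressor FubW bound, *kulJ* is not transcribed.
So KulJ is not produced.
Required activator KulJ is absent, so *sibN* is not transcribed.
So SibN is not produced.
Norleucine is present, so JalV is inactive.
With no repressor bound, *irpW* is transcribed.
→ *irpW* is ON in B.

both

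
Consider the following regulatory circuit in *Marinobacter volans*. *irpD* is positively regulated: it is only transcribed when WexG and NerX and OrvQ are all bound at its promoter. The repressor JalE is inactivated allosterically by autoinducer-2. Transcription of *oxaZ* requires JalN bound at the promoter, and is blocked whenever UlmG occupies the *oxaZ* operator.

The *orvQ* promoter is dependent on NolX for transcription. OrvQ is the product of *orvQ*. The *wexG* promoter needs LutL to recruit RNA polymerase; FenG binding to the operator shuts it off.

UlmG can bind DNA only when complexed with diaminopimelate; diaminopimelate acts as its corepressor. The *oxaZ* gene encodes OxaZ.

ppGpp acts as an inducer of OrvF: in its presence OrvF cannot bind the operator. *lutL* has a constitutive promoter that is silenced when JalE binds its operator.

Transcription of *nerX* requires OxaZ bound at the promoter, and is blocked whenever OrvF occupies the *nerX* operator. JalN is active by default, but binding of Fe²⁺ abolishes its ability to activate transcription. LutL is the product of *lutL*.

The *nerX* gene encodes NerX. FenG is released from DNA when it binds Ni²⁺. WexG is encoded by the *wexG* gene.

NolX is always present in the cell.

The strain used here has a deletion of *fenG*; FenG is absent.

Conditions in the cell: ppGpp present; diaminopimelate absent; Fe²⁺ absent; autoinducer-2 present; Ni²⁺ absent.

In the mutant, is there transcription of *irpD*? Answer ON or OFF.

ON

Autoinducer-2 is present, so JalE is inactive.
With no repressor bound, *lutL* is transcribed.
So LutL is produced and active.
FenG is non-functional in this strain, so it has no effect.
No repressor is bound and LutL is active, so *wexG* is transcribed.
So WexG is produced and active.
ppGpp is present, so OrvF is inactive.
Diaminopimelate is absent, so UlmG is inactive.
Fe²⁺ is absent, so JalN is active.
No repressor is bound and JalN is active, so *oxaZ* is transcribed.
So OxaZ is produced and active.
No repressor is bound and OxaZ is active, so *nerX* is transcribed.
So NerX is produced and active.
NolX is produced constitutively and is active.
No repressor is bound and NolX is active, so *orvQ* is transcribed.
So OrvQ is produced and active.
No repressor is bound and WexG and NerX and OrvQ are active, so *irpD* is transcribed.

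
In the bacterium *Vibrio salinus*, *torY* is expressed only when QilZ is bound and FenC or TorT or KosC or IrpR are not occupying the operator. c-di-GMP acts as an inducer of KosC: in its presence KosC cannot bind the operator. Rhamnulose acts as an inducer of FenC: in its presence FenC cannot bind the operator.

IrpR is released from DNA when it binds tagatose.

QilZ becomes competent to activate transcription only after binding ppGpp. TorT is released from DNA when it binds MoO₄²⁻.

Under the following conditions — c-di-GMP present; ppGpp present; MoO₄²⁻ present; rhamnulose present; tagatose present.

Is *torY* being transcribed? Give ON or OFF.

Rhamnulose is present, so FenC is inactive.
MoO₄²⁻ is present, so TorT is inactive.
c-di-GMP is present, so KosC is inactive.
Tagatose is present, so IrpR is inactive.
ppGpp is present, so QilZ is active.
No repressor is bound and QilZ is active, so *torY* is transcribed.

ON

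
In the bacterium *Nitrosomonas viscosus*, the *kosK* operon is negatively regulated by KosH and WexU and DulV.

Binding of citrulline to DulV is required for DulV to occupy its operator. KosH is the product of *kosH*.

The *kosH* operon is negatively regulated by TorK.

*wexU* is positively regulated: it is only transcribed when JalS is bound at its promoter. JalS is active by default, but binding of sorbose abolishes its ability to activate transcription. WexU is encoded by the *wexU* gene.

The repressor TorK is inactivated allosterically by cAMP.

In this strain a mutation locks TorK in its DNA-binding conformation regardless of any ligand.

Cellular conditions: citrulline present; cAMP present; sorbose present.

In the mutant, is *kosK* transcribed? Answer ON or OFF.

OFF

TorK is constitutively active in this strain.
With repressor TorK bound, *kosH* is not transcribed.
So KosH is not produced.
Sorbose is present, so JalS is inactive.
Required activator JalS is absent, so *wexU* is not transcribed.
So WexU is not produced.
Citrulline is present, so DulV is active.
With repressor DulV bound, *kosK* is not transcribed.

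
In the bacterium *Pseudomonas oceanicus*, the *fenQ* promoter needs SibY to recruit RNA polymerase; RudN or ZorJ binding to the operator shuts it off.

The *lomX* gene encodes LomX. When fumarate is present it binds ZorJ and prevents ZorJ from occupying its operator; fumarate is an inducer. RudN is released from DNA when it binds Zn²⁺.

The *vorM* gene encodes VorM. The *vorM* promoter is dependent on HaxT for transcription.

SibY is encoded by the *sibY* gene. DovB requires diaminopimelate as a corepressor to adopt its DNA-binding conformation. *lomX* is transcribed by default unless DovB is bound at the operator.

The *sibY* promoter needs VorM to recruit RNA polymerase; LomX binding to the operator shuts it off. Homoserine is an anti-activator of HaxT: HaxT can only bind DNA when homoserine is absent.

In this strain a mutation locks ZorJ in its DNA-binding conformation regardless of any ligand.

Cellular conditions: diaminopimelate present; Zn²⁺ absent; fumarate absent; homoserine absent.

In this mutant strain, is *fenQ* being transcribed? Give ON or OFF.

Zn²⁺ is absent, so RudN is active.
Diaminopimelate is present, so DovB is active.
With repressor DovB bound, *lomX* is not transcribed.
So LomX is not produced.
Homoserine is absent, so HaxT is active.
No repressor is bound and HaxT is active, so *vorM* is transcribed.
So VorM is produced and active.
No repressor is bound and VorM is active, so *sibY* is transcribed.
So SibY is produced and active.
ZorJ is constitutively active in this strain.
With repressor RudN bound, *fenQ* is not transcribed.

OFF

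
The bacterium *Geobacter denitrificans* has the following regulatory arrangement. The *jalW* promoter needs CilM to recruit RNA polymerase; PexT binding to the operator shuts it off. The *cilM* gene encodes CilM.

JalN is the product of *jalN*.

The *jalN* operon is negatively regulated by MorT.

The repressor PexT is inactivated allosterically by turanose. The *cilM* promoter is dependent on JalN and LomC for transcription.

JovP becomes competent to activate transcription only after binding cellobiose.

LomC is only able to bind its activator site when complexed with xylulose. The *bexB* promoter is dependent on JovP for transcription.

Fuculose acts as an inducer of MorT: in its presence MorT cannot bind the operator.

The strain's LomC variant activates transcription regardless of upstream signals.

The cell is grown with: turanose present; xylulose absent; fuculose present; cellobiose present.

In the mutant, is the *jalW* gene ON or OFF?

Fuculose is present, so MorT is inactive.
With no repressor bound, *jalN* is transcribed.
So JalN is produced and active.
LomC is constitutively active in this strain.
No repressor is bound and JalN and LomC are active, so *cilM* is transcribed.
So CilM is produced and active.
Turanose is present, so PexT is inactive.
No repressor is bound and CilM is active, so *jalW* is transcribed.

ON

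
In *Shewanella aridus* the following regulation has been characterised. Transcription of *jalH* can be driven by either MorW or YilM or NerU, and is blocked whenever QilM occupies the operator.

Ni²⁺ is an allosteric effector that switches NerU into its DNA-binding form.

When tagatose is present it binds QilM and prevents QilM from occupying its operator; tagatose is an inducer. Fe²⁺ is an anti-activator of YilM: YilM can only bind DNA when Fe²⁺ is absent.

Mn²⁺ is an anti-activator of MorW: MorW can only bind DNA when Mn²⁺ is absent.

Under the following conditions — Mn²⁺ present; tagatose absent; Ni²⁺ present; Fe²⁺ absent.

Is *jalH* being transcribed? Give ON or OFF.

Tagatose is absent, so QilM is active.
Mn²⁺ is present, so MorW is inactive.
Fe²⁺ is absent, so YilM is active.
Ni²⁺ is present, so NerU is active.
With repressor QilM bound, *jalH* is not transcribed.

OFF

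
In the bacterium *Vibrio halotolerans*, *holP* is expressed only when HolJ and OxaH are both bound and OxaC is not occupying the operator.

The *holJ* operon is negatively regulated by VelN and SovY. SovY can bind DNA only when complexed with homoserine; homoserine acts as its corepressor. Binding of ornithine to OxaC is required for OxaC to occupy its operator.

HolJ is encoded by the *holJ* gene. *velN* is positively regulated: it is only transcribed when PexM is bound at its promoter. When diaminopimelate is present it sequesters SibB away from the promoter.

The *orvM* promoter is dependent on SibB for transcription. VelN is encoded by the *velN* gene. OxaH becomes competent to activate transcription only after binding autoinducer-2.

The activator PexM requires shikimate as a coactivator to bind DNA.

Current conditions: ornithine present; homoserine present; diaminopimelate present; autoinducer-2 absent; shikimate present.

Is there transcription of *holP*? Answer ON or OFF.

Shikimate is present, so PexM is active.
No repressor is bound and PexM is active, so *velN* is transcribed.
So VelN is produced and active.
Homoserine is present, so SovY is active.
With repressor VelN bound, *holJ* is not transcribed.
So HolJ is not produced.
Autoinducer-2 is absent, so OxaH is inactive.
Ornithine is present, so OxaC is active.
With repressor OxaC bound, *holP* is not transcribed.

OFF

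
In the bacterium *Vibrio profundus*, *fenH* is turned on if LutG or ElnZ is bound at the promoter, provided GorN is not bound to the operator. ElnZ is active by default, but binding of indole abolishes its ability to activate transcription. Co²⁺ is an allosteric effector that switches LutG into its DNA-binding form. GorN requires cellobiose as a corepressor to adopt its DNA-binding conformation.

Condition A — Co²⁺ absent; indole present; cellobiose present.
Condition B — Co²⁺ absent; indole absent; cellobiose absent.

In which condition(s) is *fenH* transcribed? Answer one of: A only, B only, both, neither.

B only

Condition A:
Co²⁺ is absent, so LutG is inactive.
Indole is present, so ElnZ is inactive.
Cellobiose is present, so GorN is active.
With repressor GorN bound, *fenH* is not transcribed.
→ *fenH* is OFF in A.
Condition B:
Co²⁺ is absent, so LutG is inactive.
Indole is absent, so ElnZ is active.
Cellobiose is absent, so GorN is inactive.
Activator ElnZ is present, so *fenH* is transcribed.
→ *fenH* is ON in B.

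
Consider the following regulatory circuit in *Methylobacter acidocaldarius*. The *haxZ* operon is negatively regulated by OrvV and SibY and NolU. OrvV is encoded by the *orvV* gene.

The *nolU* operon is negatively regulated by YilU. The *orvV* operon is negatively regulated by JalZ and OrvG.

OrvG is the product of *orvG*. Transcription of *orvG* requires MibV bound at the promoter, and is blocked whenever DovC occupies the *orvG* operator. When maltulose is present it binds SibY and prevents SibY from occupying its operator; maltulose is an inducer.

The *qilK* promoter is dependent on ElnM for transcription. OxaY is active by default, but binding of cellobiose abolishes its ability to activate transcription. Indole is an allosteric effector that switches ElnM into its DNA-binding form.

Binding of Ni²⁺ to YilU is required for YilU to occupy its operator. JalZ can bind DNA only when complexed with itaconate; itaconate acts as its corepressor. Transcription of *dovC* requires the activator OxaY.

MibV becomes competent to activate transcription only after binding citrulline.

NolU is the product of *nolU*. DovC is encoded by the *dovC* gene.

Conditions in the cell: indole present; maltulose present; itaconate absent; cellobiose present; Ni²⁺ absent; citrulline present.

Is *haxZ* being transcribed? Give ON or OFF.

Itaconate is absent, so JalZ is inactive.
Cellobiose is present, so OxaY is inactive.
Required activator OxaY is absent, so *dovC* is not transcribed.
So DovC is not produced.
Citrulline is present, so MibV is active.
No repressor is bound and MibV is active, so *orvG* is transcribed.
So OrvG is produced and active.
With repressor OrvG bound, *orvV* is not transcribed.
So OrvV is not produced.
Maltulose is present, so SibY is inactive.
Ni²⁺ is absent, so YilU is inactive.
With no repressor bound, *nolU* is transcribed.
So NolU is produced and active.
With repressor NolU bound, *haxZ* is not transcribed.

OFF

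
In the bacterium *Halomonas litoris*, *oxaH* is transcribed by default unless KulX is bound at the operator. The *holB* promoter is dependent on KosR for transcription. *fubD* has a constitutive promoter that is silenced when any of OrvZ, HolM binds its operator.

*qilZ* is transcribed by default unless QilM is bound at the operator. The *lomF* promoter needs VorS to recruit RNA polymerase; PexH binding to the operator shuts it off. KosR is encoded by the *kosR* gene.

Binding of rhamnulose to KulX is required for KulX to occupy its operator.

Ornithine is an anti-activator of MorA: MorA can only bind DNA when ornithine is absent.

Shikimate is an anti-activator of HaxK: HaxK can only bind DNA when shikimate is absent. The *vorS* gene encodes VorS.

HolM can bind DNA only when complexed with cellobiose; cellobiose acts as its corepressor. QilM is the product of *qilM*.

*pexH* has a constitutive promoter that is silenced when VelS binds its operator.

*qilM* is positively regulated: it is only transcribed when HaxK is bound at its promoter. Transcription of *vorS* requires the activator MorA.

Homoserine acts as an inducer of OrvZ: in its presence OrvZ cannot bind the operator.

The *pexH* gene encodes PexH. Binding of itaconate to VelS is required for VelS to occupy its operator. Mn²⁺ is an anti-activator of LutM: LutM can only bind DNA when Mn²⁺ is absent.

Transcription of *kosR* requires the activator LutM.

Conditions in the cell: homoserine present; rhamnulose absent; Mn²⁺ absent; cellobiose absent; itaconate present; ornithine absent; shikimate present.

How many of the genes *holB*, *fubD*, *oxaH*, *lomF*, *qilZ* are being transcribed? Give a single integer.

Mn²⁺ is absent, so LutM is active.
No repressor is bound and LutM is active, so *kosR* is transcribed.
So KosR is produced and active.
No repressor is bound and KosR is active, so *holB* is transcribed.
→ *holB* is ON.
Homoserine is present, so OrvZ is inactive.
Cellobiose is absent, so HolM is inactive.
With no repressor bound, *fubD* is transcribed.
→ *fubD* is ON.
Rhamnulose is absent, so KulX is inactive.
With no repressor bound, *oxaH* is transcribed.
→ *oxaH* is ON.
Ornithine is absent, so MorA is active.
No repressor is bound and MorA is active, so *vorS* is transcribed.
So VorS is produced and active.
Itaconate is present, so VelS is active.
With repressor VelS bound, *pexH* is not transcribed.
So PexH is not produced.
No repressor is bound and VorS is active, so *lomF* is transcribed.
→ *lomF* is ON.
Shikimate is present, so HaxK is inactive.
Required activator HaxK is absent, so *qilM* is not transcribed.
So QilM is not produced.
With no repressor bound, *qilZ* is transcribed.
→ *qilZ* is ON.
5 of the 5 genes are transcribed.

5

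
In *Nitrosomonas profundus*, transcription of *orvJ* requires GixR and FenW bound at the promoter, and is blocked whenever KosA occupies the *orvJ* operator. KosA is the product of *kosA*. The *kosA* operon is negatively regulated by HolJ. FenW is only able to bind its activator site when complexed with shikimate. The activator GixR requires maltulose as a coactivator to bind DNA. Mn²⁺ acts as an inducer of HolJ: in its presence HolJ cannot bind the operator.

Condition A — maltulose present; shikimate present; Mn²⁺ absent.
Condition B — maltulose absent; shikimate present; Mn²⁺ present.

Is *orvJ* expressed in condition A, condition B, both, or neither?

Condition A:
Maltulose is present, so GixR is active.
Shikimate is present, so FenW is active.
Mn²⁺ is absent, so HolJ is active.
With repressor HolJ bound, *kosA* is not transcribed.
So KosA is not produced.
No repressor is bound and GixR and FenW are active, so *orvJ* is transcribed.
→ *orvJ* is ON in A.
Condition B:
Maltulose is absent, so GixR is inactive.
Shikimate is present, so FenW is active.
Mn²⁺ is present, so HolJ is inactive.
With no repressor bound, *kosA* is transcribed.
So KosA is produced and active.
With repressor KosA bound, *orvJ* is not transcribed.
→ *orvJ* is OFF in B.

A only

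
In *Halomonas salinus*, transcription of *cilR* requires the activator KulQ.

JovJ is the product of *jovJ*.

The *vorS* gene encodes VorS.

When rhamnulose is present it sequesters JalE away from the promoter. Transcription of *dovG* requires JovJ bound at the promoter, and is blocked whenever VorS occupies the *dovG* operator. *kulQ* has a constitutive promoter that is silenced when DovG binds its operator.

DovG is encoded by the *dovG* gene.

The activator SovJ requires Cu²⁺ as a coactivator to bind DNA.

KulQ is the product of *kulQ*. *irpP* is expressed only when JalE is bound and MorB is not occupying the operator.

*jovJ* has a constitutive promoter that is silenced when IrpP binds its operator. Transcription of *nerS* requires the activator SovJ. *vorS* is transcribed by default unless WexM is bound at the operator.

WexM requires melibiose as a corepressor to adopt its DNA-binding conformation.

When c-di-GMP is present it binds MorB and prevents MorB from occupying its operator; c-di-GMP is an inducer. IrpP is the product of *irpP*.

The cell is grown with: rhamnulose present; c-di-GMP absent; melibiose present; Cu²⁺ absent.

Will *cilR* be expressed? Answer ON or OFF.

Rhamnulose is present, so JalE is inactive.
c-di-GMP is absent, so MorB is active.
With repressor MorB bound, *irpP* is not transcribed.
So IrpP is not produced.
With no repressor bound, *jovJ* is transcribed.
So JovJ is produced and active.
Melibiose is present, so WexM is active.
With repressor WexM bound, *vorS* is not transcribed.
So VorS is not produced.
No repressor is bound and JovJ is active, so *dovG* is transcribed.
So DovG is produced and active.
With repressor DovG bound, *kulQ* is not transcribed.
So KulQ is not produced.
Required activator KulQ is absent, so *cilR* is not transcribed.

OFF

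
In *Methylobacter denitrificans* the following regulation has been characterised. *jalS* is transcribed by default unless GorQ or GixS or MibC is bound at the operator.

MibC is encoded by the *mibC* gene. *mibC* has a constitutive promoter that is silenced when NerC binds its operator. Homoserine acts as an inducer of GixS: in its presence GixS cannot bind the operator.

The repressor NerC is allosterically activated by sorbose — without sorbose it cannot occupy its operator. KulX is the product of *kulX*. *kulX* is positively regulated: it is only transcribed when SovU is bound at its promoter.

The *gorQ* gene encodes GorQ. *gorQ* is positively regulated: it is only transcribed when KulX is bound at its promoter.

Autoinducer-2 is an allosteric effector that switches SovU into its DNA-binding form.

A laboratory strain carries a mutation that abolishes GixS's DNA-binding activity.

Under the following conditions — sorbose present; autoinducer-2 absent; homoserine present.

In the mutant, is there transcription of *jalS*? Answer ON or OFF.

ON

Autoinducer-2 is absent, so SovU is inactive.
Required activator SovU is absent, so *kulX* is not transcribed.
So KulX is not produced.
Required activator KulX is absent, so *gorQ* is not transcribed.
So GorQ is not produced.
GixS is non-functional in this strain, so it has no effect.
Sorbose is present, so NerC is active.
With repressor NerC bound, *mibC* is not transcribed.
So MibC is not produced.
With no repressor bound, *jalS* is transcribed.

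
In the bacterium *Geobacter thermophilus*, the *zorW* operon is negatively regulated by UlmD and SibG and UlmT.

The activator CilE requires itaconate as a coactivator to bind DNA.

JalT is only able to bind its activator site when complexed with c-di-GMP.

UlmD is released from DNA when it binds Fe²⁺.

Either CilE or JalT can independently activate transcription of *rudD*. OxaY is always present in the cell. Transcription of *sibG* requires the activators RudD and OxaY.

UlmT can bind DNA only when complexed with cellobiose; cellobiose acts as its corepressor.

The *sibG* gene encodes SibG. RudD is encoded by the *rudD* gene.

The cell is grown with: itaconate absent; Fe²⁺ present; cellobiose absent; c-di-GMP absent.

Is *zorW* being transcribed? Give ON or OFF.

Fe²⁺ is present, so UlmD is inactive.
Itaconate is absent, so CilE is inactive.
c-di-GMP is absent, so JalT is inactive.
No activator is available at the *rudD* promoter, so *rudD* is not transcribed.
So RudD is not produced.
OxaY is produced constitutively and is active.
Required activator RudD is absent, so *sibG* is not transcribed.
So SibG is not produced.
Cellobiose is absent, so UlmT is inactive.
With no repressor bound, *zorW* is transcribed.

ON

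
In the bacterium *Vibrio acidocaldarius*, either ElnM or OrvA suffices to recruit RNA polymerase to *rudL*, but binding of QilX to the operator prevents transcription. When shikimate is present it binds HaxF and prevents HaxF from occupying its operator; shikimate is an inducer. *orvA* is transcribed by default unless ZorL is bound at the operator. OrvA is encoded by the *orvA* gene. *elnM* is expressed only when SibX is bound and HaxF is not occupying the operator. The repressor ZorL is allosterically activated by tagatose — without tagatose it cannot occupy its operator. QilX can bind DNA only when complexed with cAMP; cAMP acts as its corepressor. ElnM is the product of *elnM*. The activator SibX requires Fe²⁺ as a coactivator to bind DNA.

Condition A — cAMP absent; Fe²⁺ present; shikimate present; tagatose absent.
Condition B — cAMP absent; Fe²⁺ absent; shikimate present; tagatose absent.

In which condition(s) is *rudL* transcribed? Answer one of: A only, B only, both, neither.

both

Condition A:
cAMP is absent, so QilX is inactive.
Fe²⁺ is present, so SibX is active.
Shikimate is present, so HaxF is inactive.
No repressor is bound and SibX is active, so *elnM* is transcribed.
So ElnM is produced and active.
Tagatose is absent, so ZorL is inactive.
With no repressor bound, *orvA* is transcribed.
So OrvA is produced and active.
Activator ElnM is present, so *rudL* is transcribed.
→ *rudL* is ON in A.
Condition B:
cAMP is absent, so QilX is inactive.
Fe²⁺ is absent, so SibX is inactive.
Shikimate is present, so HaxF is inactive.
Required activator SibX is absent, so *elnM* is not transcribed.
So ElnM is not produced.
Tagatose is absent, so ZorL is inactive.
With no repressor bound, *orvA* is transcribed.
So OrvA is produced and active.
Activator OrvA is present, so *rudL* is transcribed.
→ *rudL* is ON in B.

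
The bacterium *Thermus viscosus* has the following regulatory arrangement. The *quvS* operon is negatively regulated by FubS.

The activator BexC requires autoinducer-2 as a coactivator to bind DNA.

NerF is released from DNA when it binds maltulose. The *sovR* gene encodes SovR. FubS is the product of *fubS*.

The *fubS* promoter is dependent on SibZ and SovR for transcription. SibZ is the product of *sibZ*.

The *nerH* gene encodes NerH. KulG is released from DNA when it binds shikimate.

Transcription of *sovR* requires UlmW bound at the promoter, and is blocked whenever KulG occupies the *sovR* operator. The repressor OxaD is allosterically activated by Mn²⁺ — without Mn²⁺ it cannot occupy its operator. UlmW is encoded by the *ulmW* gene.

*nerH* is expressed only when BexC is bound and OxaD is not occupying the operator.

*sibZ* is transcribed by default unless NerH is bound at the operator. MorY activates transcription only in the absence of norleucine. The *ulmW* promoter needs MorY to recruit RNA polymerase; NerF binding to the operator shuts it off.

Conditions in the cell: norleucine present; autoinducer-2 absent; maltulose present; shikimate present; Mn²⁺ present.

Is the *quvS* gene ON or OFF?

ON

Autoinducer-2 is absent, so BexC is inactive.
Mn²⁺ is present, so OxaD is active.
With repressor OxaD bound, *nerH* is not transcribed.
So NerH is not produced.
With no repressor bound, *sibZ* is transcribed.
So SibZ is produced and active.
Shikimate is present, so KulG is inactive.
Norleucine is present, so MorY is inactive.
Maltulose is present, so NerF is inactive.
Required activator MorY is absent, so *ulmW* is not transcribed.
So UlmW is not produced.
Required activator UlmW is absent, so *sovR* is not transcribed.
So SovR is not produced.
Required activator SovR is absent, so *fubS* is not transcribed.
So FubS is not produced.
With no repressor bound, *quvS* is transcribed.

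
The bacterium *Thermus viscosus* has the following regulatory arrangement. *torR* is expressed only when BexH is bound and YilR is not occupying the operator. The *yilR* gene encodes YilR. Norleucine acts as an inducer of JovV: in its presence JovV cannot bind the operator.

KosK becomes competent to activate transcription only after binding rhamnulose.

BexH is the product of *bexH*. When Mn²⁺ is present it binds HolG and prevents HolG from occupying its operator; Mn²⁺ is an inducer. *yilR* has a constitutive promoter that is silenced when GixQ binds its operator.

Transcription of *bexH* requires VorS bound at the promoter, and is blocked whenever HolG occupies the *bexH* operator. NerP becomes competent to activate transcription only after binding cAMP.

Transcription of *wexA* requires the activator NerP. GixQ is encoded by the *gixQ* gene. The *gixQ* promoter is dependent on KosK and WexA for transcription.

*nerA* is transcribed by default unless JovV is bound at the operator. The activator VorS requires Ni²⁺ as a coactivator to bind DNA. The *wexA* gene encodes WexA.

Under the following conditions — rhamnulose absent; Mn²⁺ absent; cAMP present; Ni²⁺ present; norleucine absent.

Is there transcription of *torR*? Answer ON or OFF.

Rhamnulose is absent, so KosK is inactive.
cAMP is present, so NerP is active.
No repressor is bound and NerP is active, so *wexA* is transcribed.
So WexA is produced and active.
Required activator KosK is absent, so *gixQ* is not transcribed.
So GixQ is not produced.
With no repressor bound, *yilR* is transcribed.
So YilR is produced and active.
Ni²⁺ is present, so VorS is active.
Mn²⁺ is absent, so HolG is active.
With repressor HolG bound, *bexH* is not transcribed.
So BexH is not produced.
With repressor YilR bound, *torR* is not transcribed.

OFF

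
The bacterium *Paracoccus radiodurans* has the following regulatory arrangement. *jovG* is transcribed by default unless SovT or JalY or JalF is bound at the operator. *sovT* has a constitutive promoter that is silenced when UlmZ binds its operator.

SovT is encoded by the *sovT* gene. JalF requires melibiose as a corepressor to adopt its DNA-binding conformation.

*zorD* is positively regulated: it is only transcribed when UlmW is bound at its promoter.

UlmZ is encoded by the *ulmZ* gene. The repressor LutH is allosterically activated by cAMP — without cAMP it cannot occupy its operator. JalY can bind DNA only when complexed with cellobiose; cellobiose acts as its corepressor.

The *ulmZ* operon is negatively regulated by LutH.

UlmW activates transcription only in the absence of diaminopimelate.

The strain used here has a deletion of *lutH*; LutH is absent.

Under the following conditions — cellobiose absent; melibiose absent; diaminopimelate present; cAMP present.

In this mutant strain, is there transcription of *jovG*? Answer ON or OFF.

LutH is non-functional in this strain, so it has no effect.
With no repressor bound, *ulmZ* is transcribed.
So UlmZ is produced and active.
With repressor UlmZ bound, *sovT* is not transcribed.
So SovT is not produced.
Cellobiose is absent, so JalY is inactive.
Melibiose is absent, so JalF is inactive.
With no repressor bound, *jovG* is transcribed.

ON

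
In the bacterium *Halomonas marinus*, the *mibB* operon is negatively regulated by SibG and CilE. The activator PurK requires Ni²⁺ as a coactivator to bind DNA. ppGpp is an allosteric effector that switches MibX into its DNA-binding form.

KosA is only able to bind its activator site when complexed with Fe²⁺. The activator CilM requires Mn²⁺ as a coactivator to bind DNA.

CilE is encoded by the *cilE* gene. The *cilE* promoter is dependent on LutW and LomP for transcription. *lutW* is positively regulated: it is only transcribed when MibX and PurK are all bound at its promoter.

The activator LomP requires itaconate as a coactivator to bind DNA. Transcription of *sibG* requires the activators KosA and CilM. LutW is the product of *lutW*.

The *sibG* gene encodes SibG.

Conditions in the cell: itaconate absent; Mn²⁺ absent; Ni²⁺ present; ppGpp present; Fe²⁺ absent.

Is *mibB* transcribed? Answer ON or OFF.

ON

Fe²⁺ is absent, so KosA is inactive.
Mn²⁺ is absent, so CilM is inactive.
Required activator KosA is absent, so *sibG* is not transcribed.
So SibG is not produced.
ppGpp is present, so MibX is active.
Ni²⁺ is present, so PurK is active.
No repressor is bound and MibX and PurK are active, so *lutW* is transcribed.
So LutW is produced and active.
Itaconate is absent, so LomP is inactive.
Required activator LomP is absent, so *cilE* is not transcribed.
So CilE is not produced.
With no repressor bound, *mibB* is transcribed.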